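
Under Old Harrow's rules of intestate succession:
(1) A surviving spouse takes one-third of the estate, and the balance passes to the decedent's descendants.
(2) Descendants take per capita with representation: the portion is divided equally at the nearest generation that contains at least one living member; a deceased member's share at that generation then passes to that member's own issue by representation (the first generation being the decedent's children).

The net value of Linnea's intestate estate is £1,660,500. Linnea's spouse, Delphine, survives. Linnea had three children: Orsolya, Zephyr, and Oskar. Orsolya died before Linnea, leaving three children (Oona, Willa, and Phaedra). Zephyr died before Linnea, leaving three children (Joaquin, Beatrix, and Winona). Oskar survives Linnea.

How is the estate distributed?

Delphine: £553,500; Oona: £123,000; Willa: £123,000; Phaedra: £123,000; Joaquin: £123,000; Beatrix: £123,000; Winona: £123,000; Oskar: £369,000

Delphine takes one-third of £1,660,500 = £553,500. The remaining £1,107,000 passes to the descendants.
The descendants' portion (£1,107,000) is divided into 3 shares of £369,000: Oskar takes £369,000; Orsolya's £369,000 share passes to Orsolya's issue; Zephyr's £369,000 share passes to Zephyr's issue.
Orsolya's share (£369,000) is divided into 3 shares of £123,000: Oona, Willa, and Phaedra each take £123,000.
Zephyr's share (£369,000) is divided into 3 shares of £123,000: Joaquin, Beatrix, and Winona each take £123,000.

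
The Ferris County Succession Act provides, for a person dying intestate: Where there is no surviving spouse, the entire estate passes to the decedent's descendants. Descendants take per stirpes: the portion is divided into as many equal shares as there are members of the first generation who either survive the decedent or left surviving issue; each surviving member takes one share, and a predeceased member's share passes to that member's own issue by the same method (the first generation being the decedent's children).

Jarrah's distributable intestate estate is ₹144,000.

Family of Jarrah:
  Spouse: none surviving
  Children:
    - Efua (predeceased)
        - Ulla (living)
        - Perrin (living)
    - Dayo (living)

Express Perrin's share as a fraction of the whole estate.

Perrin receives 1/4 of the estate.

The entire ₹144,000 passes to the descendants.
That amount (₹144,000) is divided into 2 shares of ₹72,000: Dayo takes ₹72,000; Efua's ₹72,000 share passes to Efua's issue.
Efua's share (₹72,000) is divided into 2 shares of ₹36,000: Ulla and Perrin each take ₹36,000.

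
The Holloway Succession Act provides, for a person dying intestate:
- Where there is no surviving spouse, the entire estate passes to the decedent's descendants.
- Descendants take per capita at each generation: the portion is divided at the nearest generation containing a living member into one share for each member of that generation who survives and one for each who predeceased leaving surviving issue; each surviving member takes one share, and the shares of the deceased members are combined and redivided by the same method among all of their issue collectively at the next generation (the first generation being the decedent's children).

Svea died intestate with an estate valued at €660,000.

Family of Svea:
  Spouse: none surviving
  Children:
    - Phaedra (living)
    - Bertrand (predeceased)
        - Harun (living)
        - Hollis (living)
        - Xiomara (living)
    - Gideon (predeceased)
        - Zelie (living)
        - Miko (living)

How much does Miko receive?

The entire €660,000 passes to the descendants.
That amount (€660,000) is divided at the children's generation into 3 shares of €220,000. Phaedra takes €220,000. The 2 shares of the deceased (Bertrand and Gideon) are combined into a pool of €440,000.
That pool (€440,000) is divided at the grandchildren's generation equally among Harun, Hollis, Xiomara, Zelie, and Miko: €88,000 each.

Miko receives €88,000.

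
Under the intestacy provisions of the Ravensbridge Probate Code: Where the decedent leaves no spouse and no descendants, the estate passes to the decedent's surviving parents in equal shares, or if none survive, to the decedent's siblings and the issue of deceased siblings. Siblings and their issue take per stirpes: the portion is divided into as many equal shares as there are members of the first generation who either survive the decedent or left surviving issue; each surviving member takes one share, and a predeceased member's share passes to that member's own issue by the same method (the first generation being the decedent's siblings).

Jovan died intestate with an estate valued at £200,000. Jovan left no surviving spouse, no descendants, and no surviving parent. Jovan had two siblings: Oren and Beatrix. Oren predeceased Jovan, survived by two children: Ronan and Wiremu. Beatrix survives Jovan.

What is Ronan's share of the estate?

The entire £200,000 passes to the siblings and their issue.
That amount (£200,000) is divided into 2 shares of £100,000: Beatrix takes £100,000; Oren's £100,000 share passes to Oren's issue.
Oren's share (£100,000) is divided into 2 shares of £50,000: Ronan and Wiremu each take £50,000.

Ronan receives £50,000.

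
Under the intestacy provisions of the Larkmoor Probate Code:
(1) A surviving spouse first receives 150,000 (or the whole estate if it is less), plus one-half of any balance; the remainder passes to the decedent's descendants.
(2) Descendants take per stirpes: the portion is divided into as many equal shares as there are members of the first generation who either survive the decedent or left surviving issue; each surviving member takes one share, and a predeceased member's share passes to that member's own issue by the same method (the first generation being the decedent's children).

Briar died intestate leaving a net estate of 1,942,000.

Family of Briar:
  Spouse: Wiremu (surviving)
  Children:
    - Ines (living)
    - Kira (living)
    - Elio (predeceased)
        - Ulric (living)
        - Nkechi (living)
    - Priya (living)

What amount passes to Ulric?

Ulric receives 112,000.

Wiremu first takes 150,000, leaving a balance of 1,792,000. Wiremu then takes one-half of the balance (896,000), for a total of 1,046,000. The remaining 896,000 passes to the descendants.
The descendants' portion (896,000) is divided into 4 shares of 224,000: Ines, Kira, and Priya each take 224,000; Elio's 224,000 share passes to Elio's issue.
Elio's share (224,000) is divided into 2 shares of 112,000: Ulric and Nkechi each take 112,000.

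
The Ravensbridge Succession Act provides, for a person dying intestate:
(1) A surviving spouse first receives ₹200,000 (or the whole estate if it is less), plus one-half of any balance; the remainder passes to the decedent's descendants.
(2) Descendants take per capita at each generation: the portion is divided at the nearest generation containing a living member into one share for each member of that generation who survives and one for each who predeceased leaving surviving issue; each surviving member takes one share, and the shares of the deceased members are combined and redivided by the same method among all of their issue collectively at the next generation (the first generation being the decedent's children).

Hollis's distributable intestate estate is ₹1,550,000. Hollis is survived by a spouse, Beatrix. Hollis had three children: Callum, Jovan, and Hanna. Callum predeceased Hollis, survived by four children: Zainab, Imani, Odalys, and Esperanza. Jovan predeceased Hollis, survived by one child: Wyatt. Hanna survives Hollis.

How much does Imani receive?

Beatrix first takes ₹200,000, leaving a balance of ₹1,350,000. Beatrix then takes one-half of the balance (₹675,000), for a total of ₹875,000. The remaining ₹675,000 passes to the descendants.
The descendants' portion (₹675,000) is divided at the children's generation into 3 shares of ₹225,000. Hanna takes ₹225,000. The 2 shares of the deceased (Callum and Jovan) are combined into a pool of ₹450,000.
That pool (₹450,000) is divided at the grandchildren's generation equally among Zainab, Imani, Odalys, Esperanza, and Wyatt: ₹90,000 each.

Imani receives ₹90,000.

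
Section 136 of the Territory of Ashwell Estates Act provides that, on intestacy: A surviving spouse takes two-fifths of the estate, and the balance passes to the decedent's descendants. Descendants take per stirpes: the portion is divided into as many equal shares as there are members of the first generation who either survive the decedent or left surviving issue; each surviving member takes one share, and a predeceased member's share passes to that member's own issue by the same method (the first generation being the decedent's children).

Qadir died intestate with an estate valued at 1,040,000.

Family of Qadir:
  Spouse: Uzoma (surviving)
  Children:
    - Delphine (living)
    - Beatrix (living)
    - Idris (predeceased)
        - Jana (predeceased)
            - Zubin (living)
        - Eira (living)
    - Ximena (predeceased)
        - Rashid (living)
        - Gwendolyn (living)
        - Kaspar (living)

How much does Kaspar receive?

Kaspar receives 52,000.

Uzoma takes two-fifths of 1,040,000 = 416,000. The remaining 624,000 passes to the descendants.
The descendants' portion (624,000) is divided into 4 shares of 156,000: Delphine and Beatrix each take 156,000; Idris's 156,000 share passes to Idris's issue; Ximena's 156,000 share passes to Ximena's issue.
Idris's share (156,000) is divided into 2 shares of 78,000: Eira takes 78,000; Jana's 78,000 share passes to Jana's issue.
Jana's share (78,000) passes entirely to Zubin.
Ximena's share (156,000) is divided into 3 shares of 52,000: Rashid, Gwendolyn, and Kaspar each take 52,000.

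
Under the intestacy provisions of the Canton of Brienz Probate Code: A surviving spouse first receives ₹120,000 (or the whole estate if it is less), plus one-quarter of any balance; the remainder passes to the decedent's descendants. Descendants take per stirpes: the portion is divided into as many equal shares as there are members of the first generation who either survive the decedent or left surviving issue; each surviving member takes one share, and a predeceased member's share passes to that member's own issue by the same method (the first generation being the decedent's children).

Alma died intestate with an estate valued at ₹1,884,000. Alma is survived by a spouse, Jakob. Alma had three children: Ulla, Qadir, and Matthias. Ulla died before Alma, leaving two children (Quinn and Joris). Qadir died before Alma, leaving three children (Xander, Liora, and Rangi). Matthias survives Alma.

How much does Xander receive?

Jakob first takes ₹120,000, leaving a balance of ₹1,764,000. Jakob then takes one-quarter of the balance (₹441,000), for a total of ₹561,000. The remaining ₹1,323,000 passes to the descendants.
The descendants' portion (₹1,323,000) is divided into 3 shares of ₹441,000: Matthias takes ₹441,000; Ulla's ₹441,000 share passes to Ulla's issue; Qadir's ₹441,000 share passes to Qadir's issue.
Ulla's share (₹441,000) is divided into 2 shares of ₹220,500: Quinn and Joris each take ₹220,500.
Qadir's share (₹441,000) is divided into 3 shares of ₹147,000: Xander, Liora, and Rangi each take ₹147,000.

Xander receives ₹147,000.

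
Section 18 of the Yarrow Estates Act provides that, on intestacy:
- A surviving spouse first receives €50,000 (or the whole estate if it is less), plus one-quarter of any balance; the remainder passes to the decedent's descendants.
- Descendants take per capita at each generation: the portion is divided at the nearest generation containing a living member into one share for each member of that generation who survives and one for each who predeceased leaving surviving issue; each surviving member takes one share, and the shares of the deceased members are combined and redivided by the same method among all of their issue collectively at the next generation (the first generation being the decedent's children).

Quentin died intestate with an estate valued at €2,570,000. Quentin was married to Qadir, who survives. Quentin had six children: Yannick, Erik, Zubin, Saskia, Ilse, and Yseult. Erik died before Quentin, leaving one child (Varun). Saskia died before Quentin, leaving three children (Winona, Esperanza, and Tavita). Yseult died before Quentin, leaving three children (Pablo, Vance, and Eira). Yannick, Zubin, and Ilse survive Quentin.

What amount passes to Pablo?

Qadir first takes €50,000, leaving a balance of €2,520,000. Qadir then takes one-quarter of the balance (€630,000), for a total of €680,000. The remaining €1,890,000 passes to the descendants.
The descendants' portion (€1,890,000) is divided at the children's generation into 6 shares of €315,000. Yannick, Zubin, and Ilse each take €315,000. The 3 shares of the deceased (Erik, Saskia, and Yseult) are combined into a pool of €945,000.
That pool (€945,000) is divided at the grandchildren's generation equally among Varun, Winona, Esperanza, Tavita, Pablo, Vance, and Eira: €135,000 each.

Pablo receives €135,000.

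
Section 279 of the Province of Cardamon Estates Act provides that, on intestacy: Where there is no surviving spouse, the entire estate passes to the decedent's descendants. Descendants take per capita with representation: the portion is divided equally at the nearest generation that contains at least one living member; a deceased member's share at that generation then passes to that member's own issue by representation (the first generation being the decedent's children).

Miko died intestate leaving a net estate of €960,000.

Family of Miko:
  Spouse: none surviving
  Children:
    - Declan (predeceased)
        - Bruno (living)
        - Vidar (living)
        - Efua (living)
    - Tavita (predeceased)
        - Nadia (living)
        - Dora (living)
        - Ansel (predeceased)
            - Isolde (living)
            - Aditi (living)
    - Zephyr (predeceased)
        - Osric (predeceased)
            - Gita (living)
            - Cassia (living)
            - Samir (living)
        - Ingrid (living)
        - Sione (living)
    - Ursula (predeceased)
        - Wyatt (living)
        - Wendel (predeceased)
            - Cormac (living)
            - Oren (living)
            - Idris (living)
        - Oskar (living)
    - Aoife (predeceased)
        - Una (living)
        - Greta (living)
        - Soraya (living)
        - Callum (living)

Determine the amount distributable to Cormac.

Cormac receives €20,000.

The entire €960,000 passes to the descendants.
No child survives, so the initial division is made at the grandchildren's generation.
That amount (€960,000) is divided into 16 shares of €60,000: Bruno, Vidar, Efua, Nadia, Dora, Ingrid, Sione, Wyatt, Oskar, Una, Greta, Soraya, and Callum each take €60,000; Ansel's €60,000 share passes to Ansel's issue; Osric's €60,000 share passes to Osric's issue; Wendel's €60,000 share passes to Wendel's issue.
Ansel's share (€60,000) is divided into 2 shares of €30,000: Isolde and Aditi each take €30,000.
Osric's share (€60,000) is divided into 3 shares of €20,000: Gita, Cassia, and Samir each take €20,000.
Wendel's share (€60,000) is divided into 3 shares of €20,000: Cormac, Oren, and Idris each take €20,000.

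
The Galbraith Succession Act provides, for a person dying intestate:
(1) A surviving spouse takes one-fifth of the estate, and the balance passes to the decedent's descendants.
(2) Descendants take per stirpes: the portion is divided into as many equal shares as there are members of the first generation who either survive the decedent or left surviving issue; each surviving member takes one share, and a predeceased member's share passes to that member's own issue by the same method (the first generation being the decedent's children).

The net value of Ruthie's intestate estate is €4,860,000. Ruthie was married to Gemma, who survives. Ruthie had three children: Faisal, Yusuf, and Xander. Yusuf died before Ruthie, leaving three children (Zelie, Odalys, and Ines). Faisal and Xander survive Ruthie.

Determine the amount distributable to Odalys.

Gemma takes one-fifth of €4,860,000 = €972,000. The remaining €3,888,000 passes to the descendants.
The descendants' portion (€3,888,000) is divided into 3 shares of €1,296,000: Faisal and Xander each take €1,296,000; Yusuf's €1,296,000 share passes to Yusuf's issue.
Yusuf's share (€1,296,000) is divided into 3 shares of €432,000: Zelie, Odalys, and Ines each take €432,000.

Odalys receives €432,000.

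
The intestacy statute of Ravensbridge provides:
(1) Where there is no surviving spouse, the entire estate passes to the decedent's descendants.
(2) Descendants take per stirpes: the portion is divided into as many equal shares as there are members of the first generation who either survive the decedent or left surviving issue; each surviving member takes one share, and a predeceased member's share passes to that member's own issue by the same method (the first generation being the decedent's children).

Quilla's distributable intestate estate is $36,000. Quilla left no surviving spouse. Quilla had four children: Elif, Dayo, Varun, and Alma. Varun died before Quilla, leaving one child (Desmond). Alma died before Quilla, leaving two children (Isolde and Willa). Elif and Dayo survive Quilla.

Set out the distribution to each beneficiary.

The entire $36,000 passes to the descendants.
That amount ($36,000) is divided into 4 shares of $9,000: Elif and Dayo each take $9,000; Varun's $9,000 share passes to Varun's issue; Alma's $9,000 share passes to Alma's issue.
Varun's share ($9,000) passes entirely to Desmond.
Alma's share ($9,000) is divided into 2 shares of $4,500: Isolde and Willa each take $4,500.

Elif: $9,000; Dayo: $9,000; Desmond: $9,000; Isolde: $4,500; Willa: $4,500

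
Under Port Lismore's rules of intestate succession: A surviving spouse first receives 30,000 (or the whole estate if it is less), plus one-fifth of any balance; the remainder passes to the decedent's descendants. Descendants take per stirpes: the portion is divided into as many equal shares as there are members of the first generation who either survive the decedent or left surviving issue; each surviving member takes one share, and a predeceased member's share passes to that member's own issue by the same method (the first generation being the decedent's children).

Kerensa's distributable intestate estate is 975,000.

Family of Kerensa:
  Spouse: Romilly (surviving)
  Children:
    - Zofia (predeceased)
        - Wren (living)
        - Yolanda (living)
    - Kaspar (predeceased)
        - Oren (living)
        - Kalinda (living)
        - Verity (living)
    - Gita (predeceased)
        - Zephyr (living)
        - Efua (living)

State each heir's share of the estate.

Romilly: 219,000; Wren: 126,000; Yolanda: 126,000; Oren: 84,000; Kalinda: 84,000; Verity: 84,000; Zephyr: 126,000; Efua: 126,000

Romilly first takes 30,000, leaving a balance of 945,000. Romilly then takes one-fifth of the balance (189,000), for a total of 219,000. The remaining 756,000 passes to the descendants.
The descendants' portion (756,000) is divided into 3 shares of 252,000: Zofia's 252,000 share passes to Zofia's issue; Kaspar's 252,000 share passes to Kaspar's issue; Gita's 252,000 share passes to Gita's issue.
Zofia's share (252,000) is divided into 2 shares of 126,000: Wren and Yolanda each take 126,000.
Kaspar's share (252,000) is divided into 3 shares of 84,000: Oren, Kalinda, and Verity each take 84,000.
Gita's share (252,000) is divided into 2 shares of 126,000: Zephyr and Efua each take 126,000.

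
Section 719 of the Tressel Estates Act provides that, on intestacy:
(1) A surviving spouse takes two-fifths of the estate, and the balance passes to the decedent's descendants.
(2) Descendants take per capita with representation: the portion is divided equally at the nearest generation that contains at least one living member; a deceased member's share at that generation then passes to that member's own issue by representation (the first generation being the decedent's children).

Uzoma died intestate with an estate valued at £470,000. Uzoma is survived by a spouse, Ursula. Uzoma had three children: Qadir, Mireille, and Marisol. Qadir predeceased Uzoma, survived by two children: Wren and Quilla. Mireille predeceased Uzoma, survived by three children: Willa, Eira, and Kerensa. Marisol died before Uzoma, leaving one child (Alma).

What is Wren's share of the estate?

Wren receives £47,000.

Ursula takes two-fifths of £470,000 = £188,000. The remaining £282,000 passes to the descendants.
No child survives, so the initial division is made at the grandchildren's generation.
The descendants' portion (£282,000) is divided into 6 shares of £47,000: Wren, Quilla, Willa, Eira, Kerensa, and Alma each take £47,000.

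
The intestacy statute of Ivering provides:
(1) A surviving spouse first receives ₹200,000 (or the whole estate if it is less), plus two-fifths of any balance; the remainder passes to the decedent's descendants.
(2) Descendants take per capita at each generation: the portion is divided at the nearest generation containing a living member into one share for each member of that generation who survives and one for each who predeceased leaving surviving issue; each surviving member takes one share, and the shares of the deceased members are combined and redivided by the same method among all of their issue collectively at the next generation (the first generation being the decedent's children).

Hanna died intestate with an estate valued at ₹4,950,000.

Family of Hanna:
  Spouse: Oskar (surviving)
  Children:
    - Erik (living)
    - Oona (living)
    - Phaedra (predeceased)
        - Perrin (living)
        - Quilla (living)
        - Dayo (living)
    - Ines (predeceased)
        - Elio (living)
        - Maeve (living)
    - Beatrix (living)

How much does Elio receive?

Oskar first takes ₹200,000, leaving a balance of ₹4,750,000. Oskar then takes two-fifths of the balance (₹1,900,000), for a total of ₹2,100,000. The remaining ₹2,850,000 passes to the descendants.
The descendants' portion (₹2,850,000) is divided at the children's generation into 5 shares of ₹570,000. Erik, Oona, and Beatrix each take ₹570,000. The 2 shares of the deceased (Phaedra and Ines) are combined into a pool of ₹1,140,000.
That pool (₹1,140,000) is divided at the grandchildren's generation equally among Perrin, Quilla, Dayo, Elio, and Maeve: ₹228,000 each.

Elio receives ₹228,000.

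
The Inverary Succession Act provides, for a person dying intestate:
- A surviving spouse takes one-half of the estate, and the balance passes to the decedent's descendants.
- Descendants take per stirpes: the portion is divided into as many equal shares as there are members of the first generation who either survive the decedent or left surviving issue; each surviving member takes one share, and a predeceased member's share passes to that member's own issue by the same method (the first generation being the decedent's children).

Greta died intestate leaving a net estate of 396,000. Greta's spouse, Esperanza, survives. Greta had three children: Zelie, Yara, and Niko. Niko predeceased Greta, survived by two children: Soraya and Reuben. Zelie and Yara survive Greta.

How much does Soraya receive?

Esperanza takes one-half of 396,000 = 198,000. The remaining 198,000 passes to the descendants.
The descendants' portion (198,000) is divided into 3 shares of 66,000: Zelie and Yara each take 66,000; Niko's 66,000 share passes to Niko's issue.
Niko's share (66,000) is divided into 2 shares of 33,000: Soraya and Reuben each take 33,000.

Soraya receives 33,000.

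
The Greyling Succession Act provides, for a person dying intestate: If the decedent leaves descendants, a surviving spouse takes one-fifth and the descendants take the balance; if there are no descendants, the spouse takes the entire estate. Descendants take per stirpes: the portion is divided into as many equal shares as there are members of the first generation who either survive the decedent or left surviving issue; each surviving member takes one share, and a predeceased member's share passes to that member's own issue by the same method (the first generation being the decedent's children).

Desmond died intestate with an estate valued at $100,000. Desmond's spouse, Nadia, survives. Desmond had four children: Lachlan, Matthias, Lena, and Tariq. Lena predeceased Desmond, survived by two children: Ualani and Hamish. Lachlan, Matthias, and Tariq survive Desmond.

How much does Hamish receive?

Nadia takes one-fifth of $100,000 = $20,000. The remaining $80,000 passes to the descendants.
The descendants' portion ($80,000) is divided into 4 shares of $20,000: Lachlan, Matthias, and Tariq each take $20,000; Lena's $20,000 share passes to Lena's issue.
Lena's share ($20,000) is divided into 2 shares of $10,000: Ualani and Hamish each take $10,000.

Hamish receives $10,000.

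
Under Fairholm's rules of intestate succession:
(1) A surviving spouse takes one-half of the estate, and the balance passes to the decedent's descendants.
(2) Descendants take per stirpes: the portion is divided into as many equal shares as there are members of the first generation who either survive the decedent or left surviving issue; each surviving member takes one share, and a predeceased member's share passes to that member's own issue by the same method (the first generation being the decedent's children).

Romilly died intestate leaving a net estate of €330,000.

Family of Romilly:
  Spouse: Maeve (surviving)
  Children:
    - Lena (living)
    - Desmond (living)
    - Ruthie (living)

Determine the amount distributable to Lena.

Maeve takes one-half of €330,000 = €165,000. The remaining €165,000 passes to the descendants.
The descendants' portion (€165,000) is divided into 3 shares of €55,000: Lena, Desmond, and Ruthie each take €55,000.

Lena receives €55,000.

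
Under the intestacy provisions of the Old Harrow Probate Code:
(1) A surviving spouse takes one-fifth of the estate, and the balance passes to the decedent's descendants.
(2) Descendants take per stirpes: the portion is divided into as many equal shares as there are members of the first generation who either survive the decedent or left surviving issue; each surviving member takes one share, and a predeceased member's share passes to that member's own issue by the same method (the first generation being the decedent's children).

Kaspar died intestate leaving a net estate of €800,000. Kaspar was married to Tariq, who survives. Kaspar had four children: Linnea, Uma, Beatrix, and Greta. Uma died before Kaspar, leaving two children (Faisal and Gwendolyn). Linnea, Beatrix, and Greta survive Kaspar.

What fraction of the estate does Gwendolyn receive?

Tariq takes one-fifth of €800,000 = €160,000. The remaining €640,000 passes to the descendants.
The descendants' portion (€640,000) is divided into 4 shares of €160,000: Linnea, Beatrix, and Greta each take €160,000; Uma's €160,000 share passes to Uma's issue.
Uma's share (€160,000) is divided into 2 shares of €80,000: Faisal and Gwendolyn each take €80,000.

Gwendolyn receives 1/10 of the estate.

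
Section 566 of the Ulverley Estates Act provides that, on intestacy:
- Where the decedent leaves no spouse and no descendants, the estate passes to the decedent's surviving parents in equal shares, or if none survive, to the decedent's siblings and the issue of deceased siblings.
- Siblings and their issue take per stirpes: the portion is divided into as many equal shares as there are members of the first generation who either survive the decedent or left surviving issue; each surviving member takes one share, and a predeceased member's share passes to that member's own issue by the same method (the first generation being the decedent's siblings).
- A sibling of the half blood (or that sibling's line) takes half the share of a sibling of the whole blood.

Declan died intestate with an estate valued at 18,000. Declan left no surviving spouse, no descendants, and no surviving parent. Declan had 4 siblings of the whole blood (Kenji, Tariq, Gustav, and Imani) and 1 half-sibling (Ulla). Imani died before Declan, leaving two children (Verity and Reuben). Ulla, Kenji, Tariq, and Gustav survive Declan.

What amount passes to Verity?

The entire 18,000 passes to the siblings and their issue.
Counting each half-blood sibling's line as half a unit, there are 9/2 units in 18,000, so one unit is 4,000. Whole-blood lines (Kenji, Tariq, Gustav, and Imani) take 4,000 each; half-blood lines (Ulla) take 2,000 each.
Imani's share (4,000) is divided into 2 shares of 2,000: Verity and Reuben each take 2,000.

Verity receives 2,000.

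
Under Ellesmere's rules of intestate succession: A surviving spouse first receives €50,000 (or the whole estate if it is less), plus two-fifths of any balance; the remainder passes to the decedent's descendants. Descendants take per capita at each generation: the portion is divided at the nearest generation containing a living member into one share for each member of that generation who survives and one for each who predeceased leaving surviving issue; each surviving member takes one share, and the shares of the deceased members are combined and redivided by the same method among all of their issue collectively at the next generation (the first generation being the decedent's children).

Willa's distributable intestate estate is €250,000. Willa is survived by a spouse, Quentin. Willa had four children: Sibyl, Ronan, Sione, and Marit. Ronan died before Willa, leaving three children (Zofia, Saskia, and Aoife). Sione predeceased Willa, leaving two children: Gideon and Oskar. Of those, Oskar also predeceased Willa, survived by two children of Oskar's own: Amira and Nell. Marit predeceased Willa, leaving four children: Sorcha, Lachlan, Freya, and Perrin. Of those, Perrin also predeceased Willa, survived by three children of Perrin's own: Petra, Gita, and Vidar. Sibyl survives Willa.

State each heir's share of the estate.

Quentin: €130,000; Sibyl: €30,000; Zofia: €10,000; Saskia: €10,000; Aoife: €10,000; Gideon: €10,000; Amira: €4,000; Nell: €4,000; Sorcha: €10,000; Lachlan: €10,000; Freya: €10,000; Petra: €4,000; Gita: €4,000; Vidar: €4,000

Quentin first takes €50,000, leaving a balance of €200,000. Quentin then takes two-fifths of the balance (€80,000), for a total of €130,000. The remaining €120,000 passes to the descendants.
The descendants' portion (€120,000) is divided at the children's generation into 4 shares of €30,000. Sibyl takes €30,000. The 3 shares of the deceased (Ronan, Sione, and Marit) are combined into a pool of €90,000.
That pool (€90,000) is divided at the grandchildren's generation into 9 shares of €10,000. Zofia, Saskia, Aoife, Gideon, Sorcha, Lachlan, and Freya each take €10,000. The 2 shares of the deceased (Oskar and Perrin) are combined into a pool of €20,000.
That pool (€20,000) is divided at the great-grandchildren's generation equally among Amira, Nell, Petra, Gita, and Vidar: €4,000 each.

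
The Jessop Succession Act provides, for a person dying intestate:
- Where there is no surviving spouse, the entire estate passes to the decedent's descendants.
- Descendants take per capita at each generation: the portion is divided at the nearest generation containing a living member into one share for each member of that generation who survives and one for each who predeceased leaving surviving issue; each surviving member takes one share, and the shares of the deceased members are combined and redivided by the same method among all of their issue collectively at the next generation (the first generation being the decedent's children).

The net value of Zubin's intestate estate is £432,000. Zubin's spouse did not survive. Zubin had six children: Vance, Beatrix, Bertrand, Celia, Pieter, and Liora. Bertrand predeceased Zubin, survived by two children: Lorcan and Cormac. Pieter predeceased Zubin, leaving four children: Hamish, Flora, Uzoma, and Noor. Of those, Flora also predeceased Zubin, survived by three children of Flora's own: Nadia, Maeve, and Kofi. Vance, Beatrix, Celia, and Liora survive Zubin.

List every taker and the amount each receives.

Vance: £72,000; Beatrix: £72,000; Lorcan: £24,000; Cormac: £24,000; Celia: £72,000; Hamish: £24,000; Nadia: £8,000; Maeve: £8,000; Kofi: £8,000; Uzoma: £24,000; Noor: £24,000; Liora: £72,000

The entire £432,000 passes to the descendants.
That amount (£432,000) is divided at the children's generation into 6 shares of £72,000. Vance, Beatrix, Celia, and Liora each take £72,000. The 2 shares of the deceased (Bertrand and Pieter) are combined into a pool of £144,000.
That pool (£144,000) is divided at the grandchildren's generation into 6 shares of £24,000. Lorcan, Cormac, Hamish, Uzoma, and Noor each take £24,000. The remaining share for the deceased Flora (£24,000) is carried to the next generation.
That pool (£24,000) is divided at the great-grandchildren's generation equally among Nadia, Maeve, and Kofi: £8,000 each.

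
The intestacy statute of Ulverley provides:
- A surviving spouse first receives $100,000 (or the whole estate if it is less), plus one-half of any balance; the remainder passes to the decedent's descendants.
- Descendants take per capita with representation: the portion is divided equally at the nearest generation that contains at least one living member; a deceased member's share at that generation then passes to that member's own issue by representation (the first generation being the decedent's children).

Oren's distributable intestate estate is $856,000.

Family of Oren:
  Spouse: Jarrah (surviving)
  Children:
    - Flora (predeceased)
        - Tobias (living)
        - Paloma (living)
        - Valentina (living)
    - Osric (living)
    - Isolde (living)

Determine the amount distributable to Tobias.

Tobias receives $42,000.

Jarrah first takes $100,000, leaving a balance of $756,000. Jarrah then takes one-half of the balance ($378,000), for a total of $478,000. The remaining $378,000 passes to the descendants.
The descendants' portion ($378,000) is divided into 3 shares of $126,000: Osric and Isolde each take $126,000; Flora's $126,000 share passes to Flora's issue.
Flora's share ($126,000) is divided into 3 shares of $42,000: Tobias, Paloma, and Valentina each take $42,000.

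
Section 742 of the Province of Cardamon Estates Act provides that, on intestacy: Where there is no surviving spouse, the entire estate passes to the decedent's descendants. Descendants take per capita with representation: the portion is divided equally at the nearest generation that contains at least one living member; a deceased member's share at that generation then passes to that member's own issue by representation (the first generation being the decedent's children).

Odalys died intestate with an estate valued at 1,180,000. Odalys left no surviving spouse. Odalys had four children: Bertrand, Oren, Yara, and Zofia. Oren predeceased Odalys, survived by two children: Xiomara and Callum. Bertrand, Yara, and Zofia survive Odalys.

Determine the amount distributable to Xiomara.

Xiomara receives 147,500.

The entire 1,180,000 passes to the descendants.
That amount (1,180,000) is divided into 4 shares of 295,000: Bertrand, Yara, and Zofia each take 295,000; Oren's 295,000 share passes to Oren's issue.
Oren's share (295,000) is divided into 2 shares of 147,500: Xiomara and Callum each take 147,500.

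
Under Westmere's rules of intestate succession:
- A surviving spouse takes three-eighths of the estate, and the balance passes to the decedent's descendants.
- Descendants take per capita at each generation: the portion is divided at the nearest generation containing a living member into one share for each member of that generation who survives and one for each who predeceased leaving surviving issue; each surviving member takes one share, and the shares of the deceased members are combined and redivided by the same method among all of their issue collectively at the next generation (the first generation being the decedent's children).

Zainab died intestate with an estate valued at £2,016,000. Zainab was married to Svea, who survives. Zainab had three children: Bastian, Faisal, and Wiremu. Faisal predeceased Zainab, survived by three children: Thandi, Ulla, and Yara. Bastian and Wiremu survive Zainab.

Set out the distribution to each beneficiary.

Svea: £756,000; Bastian: £420,000; Thandi: £140,000; Ulla: £140,000; Yara: £140,000; Wiremu: £420,000

Svea takes three-eighths of £2,016,000 = £756,000. The remaining £1,260,000 passes to the descendants.
The descendants' portion (£1,260,000) is divided at the children's generation into 3 shares of £420,000. Bastian and Wiremu each take £420,000. The remaining share for the deceased Faisal (£420,000) is carried to the next generation.
That pool (£420,000) is divided at the grandchildren's generation equally among Thandi, Ulla, and Yara: £140,000 each.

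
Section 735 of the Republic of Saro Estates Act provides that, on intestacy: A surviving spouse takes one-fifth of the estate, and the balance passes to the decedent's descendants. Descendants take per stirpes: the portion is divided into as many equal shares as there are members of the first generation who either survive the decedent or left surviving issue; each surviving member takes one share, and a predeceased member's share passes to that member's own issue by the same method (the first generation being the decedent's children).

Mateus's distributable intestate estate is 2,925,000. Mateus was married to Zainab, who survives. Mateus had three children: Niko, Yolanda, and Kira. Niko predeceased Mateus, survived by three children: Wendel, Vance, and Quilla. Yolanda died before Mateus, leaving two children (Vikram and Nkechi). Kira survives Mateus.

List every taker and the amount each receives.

Zainab: 585,000; Wendel: 260,000; Vance: 260,000; Quilla: 260,000; Vikram: 390,000; Nkechi: 390,000; Kira: 780,000

Zainab takes one-fifth of 2,925,000 = 585,000. The remaining 2,340,000 passes to the descendants.
The descendants' portion (2,340,000) is divided into 3 shares of 780,000: Kira takes 780,000; Niko's 780,000 share passes to Niko's issue; Yolanda's 780,000 share passes to Yolanda's issue.
Niko's share (780,000) is divided into 3 shares of 260,000: Wendel, Vance, and Quilla each take 260,000.
Yolanda's share (780,000) is divided into 2 shares of 390,000: Vikram and Nkechi each take 390,000.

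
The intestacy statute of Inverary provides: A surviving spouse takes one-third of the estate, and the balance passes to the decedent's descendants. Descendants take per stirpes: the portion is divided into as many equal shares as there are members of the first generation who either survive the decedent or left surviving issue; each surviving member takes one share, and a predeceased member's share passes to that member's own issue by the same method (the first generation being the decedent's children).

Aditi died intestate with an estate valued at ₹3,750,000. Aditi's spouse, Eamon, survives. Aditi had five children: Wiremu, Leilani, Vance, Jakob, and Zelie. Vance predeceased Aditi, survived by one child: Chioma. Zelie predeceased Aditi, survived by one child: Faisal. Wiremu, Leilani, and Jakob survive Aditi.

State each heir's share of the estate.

Eamon: ₹1,250,000; Wiremu: ₹500,000; Leilani: ₹500,000; Chioma: ₹500,000; Jakob: ₹500,000; Faisal: ₹500,000

Eamon takes one-third of ₹3,750,000 = ₹1,250,000. The remaining ₹2,500,000 passes to the descendants.
The descendants' portion (₹2,500,000) is divided into 5 shares of ₹500,000: Wiremu, Leilani, and Jakob each take ₹500,000; Vance's ₹500,000 share passes to Vance's issue; Zelie's ₹500,000 share passes to Zelie's issue.
Vance's share (₹500,000) passes entirely to Chioma.
Zelie's share (₹500,000) passes entirely to Faisal.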